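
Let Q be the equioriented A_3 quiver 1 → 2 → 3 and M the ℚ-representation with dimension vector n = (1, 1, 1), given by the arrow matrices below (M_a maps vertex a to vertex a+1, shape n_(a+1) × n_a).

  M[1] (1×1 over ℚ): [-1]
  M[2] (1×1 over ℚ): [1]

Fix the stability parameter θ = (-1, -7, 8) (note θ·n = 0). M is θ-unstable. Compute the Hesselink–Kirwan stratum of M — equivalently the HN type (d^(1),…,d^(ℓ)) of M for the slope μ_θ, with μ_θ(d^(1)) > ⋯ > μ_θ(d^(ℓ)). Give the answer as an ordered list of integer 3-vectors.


Via rank(M_{q-1}∘⋯∘M_p): M ≅ I[1,3].
μ_θ-semistable layers: μ^(1)=8; μ^(2)=-4

((0, 0, 1); (1, 1, 0))


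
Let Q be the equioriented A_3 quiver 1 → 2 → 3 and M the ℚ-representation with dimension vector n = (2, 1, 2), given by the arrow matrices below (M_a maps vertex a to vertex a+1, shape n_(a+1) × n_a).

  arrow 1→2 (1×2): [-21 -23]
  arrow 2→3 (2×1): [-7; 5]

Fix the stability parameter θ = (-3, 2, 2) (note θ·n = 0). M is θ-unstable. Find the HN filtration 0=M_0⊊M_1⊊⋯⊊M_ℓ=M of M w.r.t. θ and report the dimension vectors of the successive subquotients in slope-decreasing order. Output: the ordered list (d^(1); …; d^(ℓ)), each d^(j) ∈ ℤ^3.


Interval decomposition of M: I[1,1], I[1,3], I[3,3].
HN type (ℓ=2): μ^(1)=2; μ^(2)=-3

((0, 1, 2); (2, 0, 0))


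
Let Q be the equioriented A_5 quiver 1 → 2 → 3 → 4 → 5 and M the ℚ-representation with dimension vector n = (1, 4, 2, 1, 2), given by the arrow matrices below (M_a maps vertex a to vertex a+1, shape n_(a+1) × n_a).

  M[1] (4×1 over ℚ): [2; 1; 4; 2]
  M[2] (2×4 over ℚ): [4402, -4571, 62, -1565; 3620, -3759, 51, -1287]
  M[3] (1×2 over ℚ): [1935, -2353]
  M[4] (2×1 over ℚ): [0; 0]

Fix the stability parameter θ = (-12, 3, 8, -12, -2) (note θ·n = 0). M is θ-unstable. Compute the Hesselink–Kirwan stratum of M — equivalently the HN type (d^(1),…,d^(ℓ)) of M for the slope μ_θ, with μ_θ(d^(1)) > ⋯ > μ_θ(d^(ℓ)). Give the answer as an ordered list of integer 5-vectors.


Barcode: M ≅ I[1,4], I[2,2]^2, I[2,3], I[5,5]^2. HN layers by μ_θ (5 steps, strictly decreasing):
  μ^(1)=8; μ^(2)=3; μ^(3)=-1/3; μ^(4)=-2; μ^(5)=-12

((0, 0, 1, 0, 0); (0, 3, 0, 0, 0); (0, 1, 1, 1, 0); (0, 0, 0, 0, 2); (1, 0, 0, 0, 0))


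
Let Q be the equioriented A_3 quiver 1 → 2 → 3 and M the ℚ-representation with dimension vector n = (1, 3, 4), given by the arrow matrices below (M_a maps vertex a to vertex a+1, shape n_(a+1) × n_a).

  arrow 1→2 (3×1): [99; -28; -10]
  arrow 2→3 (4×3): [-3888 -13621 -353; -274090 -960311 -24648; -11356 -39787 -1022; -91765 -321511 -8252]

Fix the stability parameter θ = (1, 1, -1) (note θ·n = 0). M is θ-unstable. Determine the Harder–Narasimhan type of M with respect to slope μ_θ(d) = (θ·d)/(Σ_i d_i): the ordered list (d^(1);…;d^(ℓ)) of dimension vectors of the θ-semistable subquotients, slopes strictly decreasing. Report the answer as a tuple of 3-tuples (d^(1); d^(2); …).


Barcode: M ≅ I[1,3], I[2,3]^2, I[3,3]. HN layers by μ_θ (3 steps, strictly decreasing):
  μ^(1)=1/3; μ^(2)=0; μ^(3)=-1

((1, 1, 1); (0, 2, 2); (0, 0, 1))


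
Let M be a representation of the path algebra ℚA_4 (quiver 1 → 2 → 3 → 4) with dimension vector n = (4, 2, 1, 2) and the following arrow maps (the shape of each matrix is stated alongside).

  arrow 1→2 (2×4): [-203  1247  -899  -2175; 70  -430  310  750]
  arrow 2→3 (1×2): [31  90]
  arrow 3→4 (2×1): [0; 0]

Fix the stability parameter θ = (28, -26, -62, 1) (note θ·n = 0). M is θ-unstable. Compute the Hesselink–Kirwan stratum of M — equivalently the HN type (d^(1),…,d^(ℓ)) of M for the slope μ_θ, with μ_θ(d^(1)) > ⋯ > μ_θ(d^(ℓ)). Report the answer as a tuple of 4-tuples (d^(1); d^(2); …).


Barcode: M ≅ I[1,1]^3, I[1,3], I[2,2], I[4,4]^2. HN layers by μ_θ (4 steps, strictly decreasing):
  μ^(1)=28; μ^(2)=1; μ^(3)=-20; μ^(4)=-26

((3, 0, 0, 0); (0, 0, 0, 2); (1, 1, 1, 0); (0, 1, 0, 0))


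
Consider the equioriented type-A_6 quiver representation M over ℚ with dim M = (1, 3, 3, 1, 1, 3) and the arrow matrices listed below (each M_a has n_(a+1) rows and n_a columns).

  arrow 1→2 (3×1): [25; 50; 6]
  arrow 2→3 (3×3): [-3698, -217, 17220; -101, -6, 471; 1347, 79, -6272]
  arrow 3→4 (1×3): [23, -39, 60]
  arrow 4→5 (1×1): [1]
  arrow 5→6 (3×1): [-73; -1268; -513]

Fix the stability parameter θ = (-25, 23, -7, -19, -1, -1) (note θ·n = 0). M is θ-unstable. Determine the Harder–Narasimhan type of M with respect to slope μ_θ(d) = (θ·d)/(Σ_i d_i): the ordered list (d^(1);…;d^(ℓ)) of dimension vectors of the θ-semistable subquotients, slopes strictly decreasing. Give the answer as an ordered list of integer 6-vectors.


Interval decomposition of M: I[1,6], I[2,3]^2, I[6,6]^2.
HN type (ℓ=3): μ^(1)=8; μ^(2)=-1; μ^(3)=-25

((0, 2, 2, 0, 0, 0); (0, 1, 1, 1, 1, 3); (1, 0, 0, 0, 0, 0))


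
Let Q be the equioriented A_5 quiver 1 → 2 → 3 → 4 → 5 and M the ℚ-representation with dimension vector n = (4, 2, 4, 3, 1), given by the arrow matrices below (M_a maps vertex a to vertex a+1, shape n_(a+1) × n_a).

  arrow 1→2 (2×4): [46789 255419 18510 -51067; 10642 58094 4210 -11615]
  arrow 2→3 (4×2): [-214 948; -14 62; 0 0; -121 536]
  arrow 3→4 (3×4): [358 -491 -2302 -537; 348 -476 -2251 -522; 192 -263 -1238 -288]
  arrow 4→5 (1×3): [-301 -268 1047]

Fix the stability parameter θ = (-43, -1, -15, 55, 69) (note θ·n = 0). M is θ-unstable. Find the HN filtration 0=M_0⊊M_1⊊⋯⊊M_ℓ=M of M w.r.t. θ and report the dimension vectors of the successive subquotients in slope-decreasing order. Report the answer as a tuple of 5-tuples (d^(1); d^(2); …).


Via rank(M_{q-1}∘⋯∘M_p): M ≅ I[1,1]^2, I[1,4], I[1,5], I[3,3], I[3,4].
μ_θ-semistable layers: μ^(1)=69; μ^(2)=55; μ^(3)=-8; μ^(4)=-15; μ^(5)=-43

((0, 0, 0, 0, 1); (0, 0, 0, 3, 0); (0, 2, 2, 0, 0); (0, 0, 2, 0, 0); (4, 0, 0, 0, 0))


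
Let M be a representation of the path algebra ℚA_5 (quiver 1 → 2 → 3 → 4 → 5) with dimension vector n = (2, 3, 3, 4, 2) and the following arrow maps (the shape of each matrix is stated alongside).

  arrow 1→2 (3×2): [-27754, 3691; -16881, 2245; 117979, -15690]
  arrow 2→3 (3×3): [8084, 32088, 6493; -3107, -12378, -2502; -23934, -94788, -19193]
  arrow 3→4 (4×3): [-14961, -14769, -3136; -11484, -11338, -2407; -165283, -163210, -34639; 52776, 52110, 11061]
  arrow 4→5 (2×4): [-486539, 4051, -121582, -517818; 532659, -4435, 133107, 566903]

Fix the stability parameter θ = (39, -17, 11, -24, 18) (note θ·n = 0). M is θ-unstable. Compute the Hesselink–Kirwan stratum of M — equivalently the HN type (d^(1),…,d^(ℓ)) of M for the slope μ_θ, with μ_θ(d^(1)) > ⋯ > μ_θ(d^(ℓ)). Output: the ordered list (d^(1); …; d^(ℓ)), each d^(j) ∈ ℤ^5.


Barcode: M ≅ I[1,5]^2, I[2,2], I[3,4], I[4,4]. HN layers by μ_θ (5 steps, strictly decreasing):
  μ^(1)=18; μ^(2)=9/4; μ^(3)=-13/2; μ^(4)=-17; μ^(5)=-24

((0, 0, 0, 0, 2); (2, 2, 2, 2, 0); (0, 0, 1, 1, 0); (0, 1, 0, 0, 0); (0, 0, 0, 1, 0))


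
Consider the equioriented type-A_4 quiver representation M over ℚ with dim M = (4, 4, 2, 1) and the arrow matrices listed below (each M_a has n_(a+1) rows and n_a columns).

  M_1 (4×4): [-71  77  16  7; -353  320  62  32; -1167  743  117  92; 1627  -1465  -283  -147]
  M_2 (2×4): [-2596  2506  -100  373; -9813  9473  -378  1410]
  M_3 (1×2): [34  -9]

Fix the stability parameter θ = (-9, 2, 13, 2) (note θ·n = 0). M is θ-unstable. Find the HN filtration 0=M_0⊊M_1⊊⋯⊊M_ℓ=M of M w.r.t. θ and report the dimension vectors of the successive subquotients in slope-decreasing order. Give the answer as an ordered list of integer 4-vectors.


Interval decomposition of M: I[1,2]^2, I[1,3], I[1,4].
HN type (ℓ=4): μ^(1)=13; μ^(2)=15/2; μ^(3)=2; μ^(4)=-9

((0, 0, 1, 0); (0, 0, 1, 1); (0, 4, 0, 0); (4, 0, 0, 0))


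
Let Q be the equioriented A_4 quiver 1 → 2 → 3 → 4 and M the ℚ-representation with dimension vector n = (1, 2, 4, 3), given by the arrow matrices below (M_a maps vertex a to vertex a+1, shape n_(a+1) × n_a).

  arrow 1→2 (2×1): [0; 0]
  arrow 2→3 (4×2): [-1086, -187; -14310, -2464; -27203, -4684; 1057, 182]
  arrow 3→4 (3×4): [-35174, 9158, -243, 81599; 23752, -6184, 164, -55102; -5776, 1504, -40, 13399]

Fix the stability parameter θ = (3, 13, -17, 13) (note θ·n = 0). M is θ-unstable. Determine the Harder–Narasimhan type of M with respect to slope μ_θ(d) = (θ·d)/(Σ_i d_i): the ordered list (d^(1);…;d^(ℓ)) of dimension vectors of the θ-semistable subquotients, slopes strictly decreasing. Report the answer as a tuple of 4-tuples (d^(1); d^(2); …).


Interval decomposition of M: I[1,1], I[2,3], I[2,4], I[3,3], I[3,4], I[4,4].
HN type (ℓ=4): μ^(1)=13; μ^(2)=3; μ^(3)=-2; μ^(4)=-17

((0, 0, 0, 3); (1, 0, 0, 0); (0, 2, 2, 0); (0, 0, 2, 0))


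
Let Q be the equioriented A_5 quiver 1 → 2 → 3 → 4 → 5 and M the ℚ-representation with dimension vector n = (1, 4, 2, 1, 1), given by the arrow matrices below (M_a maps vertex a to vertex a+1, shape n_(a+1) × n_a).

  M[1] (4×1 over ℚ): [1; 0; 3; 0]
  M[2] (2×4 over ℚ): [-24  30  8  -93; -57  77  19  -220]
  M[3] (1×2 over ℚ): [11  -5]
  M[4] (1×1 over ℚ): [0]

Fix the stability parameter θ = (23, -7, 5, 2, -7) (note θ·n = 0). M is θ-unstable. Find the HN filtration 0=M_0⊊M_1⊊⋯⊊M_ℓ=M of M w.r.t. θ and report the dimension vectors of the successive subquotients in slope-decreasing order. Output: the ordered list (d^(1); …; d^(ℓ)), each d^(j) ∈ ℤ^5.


Barcode: M ≅ I[1,2], I[2,2], I[2,3], I[2,4], I[5,5]. HN layers by μ_θ (4 steps, strictly decreasing):
  μ^(1)=8; μ^(2)=5; μ^(3)=7/2; μ^(4)=-7

((1, 1, 0, 0, 0); (0, 0, 1, 0, 0); (0, 0, 1, 1, 0); (0, 3, 0, 0, 1))


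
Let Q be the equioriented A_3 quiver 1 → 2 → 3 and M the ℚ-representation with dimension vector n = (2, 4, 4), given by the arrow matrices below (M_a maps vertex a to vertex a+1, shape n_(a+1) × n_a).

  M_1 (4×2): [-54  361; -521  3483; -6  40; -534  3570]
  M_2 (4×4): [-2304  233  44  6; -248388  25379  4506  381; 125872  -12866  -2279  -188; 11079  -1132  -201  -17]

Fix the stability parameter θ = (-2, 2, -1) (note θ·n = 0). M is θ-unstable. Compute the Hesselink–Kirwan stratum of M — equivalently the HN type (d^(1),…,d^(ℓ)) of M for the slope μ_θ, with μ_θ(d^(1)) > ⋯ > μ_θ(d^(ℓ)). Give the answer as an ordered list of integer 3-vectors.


Interval decomposition of M: I[1,3]^2, I[2,3]^2.
HN type (ℓ=2): μ^(1)=1/2; μ^(2)=-2

((0, 4, 4); (2, 0, 0))


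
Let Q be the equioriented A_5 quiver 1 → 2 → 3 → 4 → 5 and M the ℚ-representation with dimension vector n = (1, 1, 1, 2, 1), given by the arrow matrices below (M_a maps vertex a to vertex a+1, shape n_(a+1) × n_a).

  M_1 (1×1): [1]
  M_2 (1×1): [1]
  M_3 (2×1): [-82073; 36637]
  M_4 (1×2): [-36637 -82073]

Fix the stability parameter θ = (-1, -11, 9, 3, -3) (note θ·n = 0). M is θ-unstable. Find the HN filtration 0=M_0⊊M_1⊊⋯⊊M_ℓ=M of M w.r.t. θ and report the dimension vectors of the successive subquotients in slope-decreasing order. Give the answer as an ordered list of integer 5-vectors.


Via rank(M_{q-1}∘⋯∘M_p): M ≅ I[1,4], I[4,5].
μ_θ-semistable layers: μ^(1)=6; μ^(2)=0; μ^(3)=-6

((0, 0, 1, 1, 0); (0, 0, 0, 1, 1); (1, 1, 0, 0, 0))


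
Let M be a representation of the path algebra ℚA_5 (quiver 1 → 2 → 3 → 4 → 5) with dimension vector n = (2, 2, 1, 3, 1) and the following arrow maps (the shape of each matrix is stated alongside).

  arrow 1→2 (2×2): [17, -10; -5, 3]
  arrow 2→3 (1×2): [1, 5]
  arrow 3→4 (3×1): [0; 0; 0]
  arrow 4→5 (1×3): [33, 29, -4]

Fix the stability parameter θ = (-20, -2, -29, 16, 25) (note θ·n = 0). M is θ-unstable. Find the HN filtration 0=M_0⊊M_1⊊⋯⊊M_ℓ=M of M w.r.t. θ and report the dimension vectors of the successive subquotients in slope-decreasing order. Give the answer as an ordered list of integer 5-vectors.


Via rank(M_{q-1}∘⋯∘M_p): M ≅ I[1,2], I[1,3], I[4,4]^2, I[4,5].
μ_θ-semistable layers: μ^(1)=25; μ^(2)=16; μ^(3)=-2; μ^(4)=-31/2; μ^(5)=-20

((0, 0, 0, 0, 1); (0, 0, 0, 3, 0); (0, 1, 0, 0, 0); (0, 1, 1, 0, 0); (2, 0, 0, 0, 0))


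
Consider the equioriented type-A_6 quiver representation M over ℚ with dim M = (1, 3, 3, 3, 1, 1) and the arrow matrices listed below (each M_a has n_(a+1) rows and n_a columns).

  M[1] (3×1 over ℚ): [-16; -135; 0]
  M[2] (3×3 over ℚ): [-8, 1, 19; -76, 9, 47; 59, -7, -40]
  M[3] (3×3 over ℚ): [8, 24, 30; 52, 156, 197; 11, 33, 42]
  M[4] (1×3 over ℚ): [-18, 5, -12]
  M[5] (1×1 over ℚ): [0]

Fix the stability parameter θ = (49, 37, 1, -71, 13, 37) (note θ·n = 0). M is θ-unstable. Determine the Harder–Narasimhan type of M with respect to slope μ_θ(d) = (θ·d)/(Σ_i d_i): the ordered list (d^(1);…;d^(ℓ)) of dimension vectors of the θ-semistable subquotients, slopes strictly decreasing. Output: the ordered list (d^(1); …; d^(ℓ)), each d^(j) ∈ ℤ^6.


Barcode: M ≅ I[1,5], I[2,2], I[2,3], I[3,4], I[4,4], I[6,6]. HN layers by μ_θ (6 steps, strictly decreasing):
  μ^(1)=37; μ^(2)=19; μ^(3)=13; μ^(4)=4; μ^(5)=-35; μ^(6)=-71

((0, 1, 0, 0, 0, 1); (0, 1, 1, 0, 0, 0); (0, 0, 0, 0, 1, 0); (1, 1, 1, 1, 0, 0); (0, 0, 1, 1, 0, 0); (0, 0, 0, 1, 0, 0))


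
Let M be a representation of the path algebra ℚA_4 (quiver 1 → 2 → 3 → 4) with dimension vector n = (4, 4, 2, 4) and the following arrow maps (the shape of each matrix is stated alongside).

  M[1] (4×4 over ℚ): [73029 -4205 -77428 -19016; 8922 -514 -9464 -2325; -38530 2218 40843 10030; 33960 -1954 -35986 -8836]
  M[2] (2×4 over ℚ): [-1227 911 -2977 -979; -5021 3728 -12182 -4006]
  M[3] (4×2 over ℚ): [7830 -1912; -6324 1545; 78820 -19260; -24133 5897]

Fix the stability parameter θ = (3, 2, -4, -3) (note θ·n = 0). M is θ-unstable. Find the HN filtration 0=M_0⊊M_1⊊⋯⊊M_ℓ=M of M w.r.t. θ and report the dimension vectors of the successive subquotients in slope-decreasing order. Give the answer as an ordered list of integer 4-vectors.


Barcode: M ≅ I[1,2]^2, I[1,4]^2, I[4,4]^2. HN layers by μ_θ (3 steps, strictly decreasing):
  μ^(1)=5/2; μ^(2)=-1/2; μ^(3)=-3

((2, 2, 0, 0); (2, 2, 2, 2); (0, 0, 0, 2))


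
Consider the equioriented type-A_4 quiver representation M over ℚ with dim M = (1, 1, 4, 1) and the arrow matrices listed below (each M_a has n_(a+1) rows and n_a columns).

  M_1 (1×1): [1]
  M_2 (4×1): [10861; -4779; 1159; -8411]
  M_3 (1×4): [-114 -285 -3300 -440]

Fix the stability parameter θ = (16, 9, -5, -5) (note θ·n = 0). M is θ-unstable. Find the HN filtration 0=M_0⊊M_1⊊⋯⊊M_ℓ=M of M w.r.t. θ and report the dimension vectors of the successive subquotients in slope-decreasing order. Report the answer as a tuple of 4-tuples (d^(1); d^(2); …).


Interval decomposition of M: I[1,4], I[3,3]^3.
HN type (ℓ=2): μ^(1)=15/4; μ^(2)=-5

((1, 1, 1, 1); (0, 0, 3, 0))


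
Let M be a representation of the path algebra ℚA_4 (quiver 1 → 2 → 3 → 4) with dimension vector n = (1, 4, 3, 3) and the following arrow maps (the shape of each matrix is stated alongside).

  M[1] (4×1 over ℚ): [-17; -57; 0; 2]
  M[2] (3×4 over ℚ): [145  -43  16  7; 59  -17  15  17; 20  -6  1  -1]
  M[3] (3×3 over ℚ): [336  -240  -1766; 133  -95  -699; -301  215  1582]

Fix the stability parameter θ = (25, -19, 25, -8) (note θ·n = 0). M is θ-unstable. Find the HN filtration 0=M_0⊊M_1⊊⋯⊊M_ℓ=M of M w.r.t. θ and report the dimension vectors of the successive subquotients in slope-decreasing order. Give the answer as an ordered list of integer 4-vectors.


Barcode: M ≅ I[1,2], I[2,3], I[2,4]^2, I[4,4]. HN layers by μ_θ (5 steps, strictly decreasing):
  μ^(1)=25; μ^(2)=17/2; μ^(3)=3; μ^(4)=-8; μ^(5)=-19

((0, 0, 1, 0); (0, 0, 2, 2); (1, 1, 0, 0); (0, 0, 0, 1); (0, 3, 0, 0))


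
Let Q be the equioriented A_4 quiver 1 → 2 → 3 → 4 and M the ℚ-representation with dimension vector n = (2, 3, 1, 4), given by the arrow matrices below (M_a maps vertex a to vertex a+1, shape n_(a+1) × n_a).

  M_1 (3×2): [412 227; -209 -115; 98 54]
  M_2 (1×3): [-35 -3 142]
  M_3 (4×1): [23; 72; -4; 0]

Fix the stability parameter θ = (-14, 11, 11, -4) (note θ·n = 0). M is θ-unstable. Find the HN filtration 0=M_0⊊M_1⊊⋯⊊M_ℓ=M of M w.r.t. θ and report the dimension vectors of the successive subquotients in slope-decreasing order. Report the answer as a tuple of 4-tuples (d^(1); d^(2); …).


Interval decomposition of M: I[1,2], I[1,4], I[2,2], I[4,4]^3.
HN type (ℓ=4): μ^(1)=11; μ^(2)=6; μ^(3)=-4; μ^(4)=-14

((0, 2, 0, 0); (0, 1, 1, 1); (0, 0, 0, 3); (2, 0, 0, 0))


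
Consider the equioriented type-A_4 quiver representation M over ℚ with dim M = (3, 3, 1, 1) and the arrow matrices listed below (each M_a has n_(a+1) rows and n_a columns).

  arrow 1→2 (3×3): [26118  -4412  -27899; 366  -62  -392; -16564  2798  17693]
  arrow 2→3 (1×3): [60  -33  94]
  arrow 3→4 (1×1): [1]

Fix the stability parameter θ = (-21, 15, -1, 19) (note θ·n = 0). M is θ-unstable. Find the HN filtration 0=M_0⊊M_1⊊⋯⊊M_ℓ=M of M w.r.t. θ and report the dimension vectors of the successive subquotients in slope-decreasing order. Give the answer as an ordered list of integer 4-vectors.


Barcode: M ≅ I[1,1], I[1,2], I[1,4], I[2,2]. HN layers by μ_θ (4 steps, strictly decreasing):
  μ^(1)=19; μ^(2)=15; μ^(3)=7; μ^(4)=-21

((0, 0, 0, 1); (0, 2, 0, 0); (0, 1, 1, 0); (3, 0, 0, 0))


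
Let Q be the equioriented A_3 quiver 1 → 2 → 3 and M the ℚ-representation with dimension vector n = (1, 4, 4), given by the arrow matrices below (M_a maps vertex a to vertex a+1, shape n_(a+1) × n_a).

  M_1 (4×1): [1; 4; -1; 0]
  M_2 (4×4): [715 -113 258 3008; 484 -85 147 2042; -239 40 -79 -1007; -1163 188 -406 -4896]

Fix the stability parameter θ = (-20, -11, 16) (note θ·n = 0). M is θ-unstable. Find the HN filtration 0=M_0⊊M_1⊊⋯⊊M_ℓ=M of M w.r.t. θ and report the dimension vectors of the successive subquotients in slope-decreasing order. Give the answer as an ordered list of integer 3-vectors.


Barcode: M ≅ I[1,3], I[2,3]^3. HN layers by μ_θ (3 steps, strictly decreasing):
  μ^(1)=16; μ^(2)=-11; μ^(3)=-20

((0, 0, 4); (0, 4, 0); (1, 0, 0))


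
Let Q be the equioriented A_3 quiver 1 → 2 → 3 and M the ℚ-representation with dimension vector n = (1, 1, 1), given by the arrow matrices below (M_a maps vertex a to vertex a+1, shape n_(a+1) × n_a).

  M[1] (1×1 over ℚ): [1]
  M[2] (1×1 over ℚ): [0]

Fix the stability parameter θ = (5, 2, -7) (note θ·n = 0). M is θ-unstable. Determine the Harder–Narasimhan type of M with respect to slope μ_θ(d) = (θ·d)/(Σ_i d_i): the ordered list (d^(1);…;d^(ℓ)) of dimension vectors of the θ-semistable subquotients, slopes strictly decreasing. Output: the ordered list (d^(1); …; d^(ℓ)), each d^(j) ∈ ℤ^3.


Barcode: M ≅ I[1,2], I[3,3]. HN layers by μ_θ (2 steps, strictly decreasing):
  μ^(1)=7/2; μ^(2)=-7

((1, 1, 0); (0, 0, 1))


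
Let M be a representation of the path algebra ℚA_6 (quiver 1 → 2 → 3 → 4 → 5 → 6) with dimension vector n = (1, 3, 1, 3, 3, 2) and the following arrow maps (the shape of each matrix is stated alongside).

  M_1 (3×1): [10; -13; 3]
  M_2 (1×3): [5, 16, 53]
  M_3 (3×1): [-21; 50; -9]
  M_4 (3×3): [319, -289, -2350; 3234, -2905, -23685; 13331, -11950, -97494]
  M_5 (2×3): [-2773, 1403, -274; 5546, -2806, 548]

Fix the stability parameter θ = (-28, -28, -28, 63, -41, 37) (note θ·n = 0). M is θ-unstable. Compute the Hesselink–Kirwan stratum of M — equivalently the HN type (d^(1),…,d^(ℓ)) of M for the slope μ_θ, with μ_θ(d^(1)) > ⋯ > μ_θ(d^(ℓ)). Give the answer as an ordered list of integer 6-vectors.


Barcode: M ≅ I[1,5], I[2,2]^2, I[4,5], I[4,6], I[6,6]. HN layers by μ_θ (3 steps, strictly decreasing):
  μ^(1)=37; μ^(2)=11; μ^(3)=-28

((0, 0, 0, 0, 0, 2); (0, 0, 0, 3, 3, 0); (1, 3, 1, 0, 0, 0))


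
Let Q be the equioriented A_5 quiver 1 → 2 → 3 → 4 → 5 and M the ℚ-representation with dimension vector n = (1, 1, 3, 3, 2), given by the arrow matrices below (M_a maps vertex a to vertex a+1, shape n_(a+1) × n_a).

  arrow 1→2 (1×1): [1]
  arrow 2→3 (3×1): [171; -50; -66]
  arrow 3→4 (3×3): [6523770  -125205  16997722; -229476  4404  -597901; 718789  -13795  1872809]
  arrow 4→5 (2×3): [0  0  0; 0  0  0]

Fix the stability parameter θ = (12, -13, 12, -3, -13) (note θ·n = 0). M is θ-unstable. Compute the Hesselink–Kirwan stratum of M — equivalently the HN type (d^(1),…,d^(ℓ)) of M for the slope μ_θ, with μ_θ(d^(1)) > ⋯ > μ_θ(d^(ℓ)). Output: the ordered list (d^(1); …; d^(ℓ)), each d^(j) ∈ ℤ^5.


Interval decomposition of M: I[1,4], I[3,4]^2, I[5,5]^2.
HN type (ℓ=3): μ^(1)=9/2; μ^(2)=-1/2; μ^(3)=-13

((0, 0, 3, 3, 0); (1, 1, 0, 0, 0); (0, 0, 0, 0, 2))


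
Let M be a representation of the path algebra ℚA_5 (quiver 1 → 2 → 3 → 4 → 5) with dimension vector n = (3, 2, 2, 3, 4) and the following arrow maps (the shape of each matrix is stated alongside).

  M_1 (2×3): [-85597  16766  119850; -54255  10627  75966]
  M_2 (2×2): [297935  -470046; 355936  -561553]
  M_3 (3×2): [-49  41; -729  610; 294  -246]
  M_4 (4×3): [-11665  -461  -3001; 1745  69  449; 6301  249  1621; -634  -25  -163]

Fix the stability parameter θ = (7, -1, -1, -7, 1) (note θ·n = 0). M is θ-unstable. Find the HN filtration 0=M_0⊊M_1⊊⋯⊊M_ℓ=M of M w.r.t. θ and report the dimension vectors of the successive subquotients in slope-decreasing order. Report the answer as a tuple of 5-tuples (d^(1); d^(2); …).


Barcode: M ≅ I[1,1], I[1,5]^2, I[4,4], I[5,5]^2. HN layers by μ_θ (4 steps, strictly decreasing):
  μ^(1)=7; μ^(2)=1; μ^(3)=-1/2; μ^(4)=-7

((1, 0, 0, 0, 0); (0, 0, 0, 0, 4); (2, 2, 2, 2, 0); (0, 0, 0, 1, 0))


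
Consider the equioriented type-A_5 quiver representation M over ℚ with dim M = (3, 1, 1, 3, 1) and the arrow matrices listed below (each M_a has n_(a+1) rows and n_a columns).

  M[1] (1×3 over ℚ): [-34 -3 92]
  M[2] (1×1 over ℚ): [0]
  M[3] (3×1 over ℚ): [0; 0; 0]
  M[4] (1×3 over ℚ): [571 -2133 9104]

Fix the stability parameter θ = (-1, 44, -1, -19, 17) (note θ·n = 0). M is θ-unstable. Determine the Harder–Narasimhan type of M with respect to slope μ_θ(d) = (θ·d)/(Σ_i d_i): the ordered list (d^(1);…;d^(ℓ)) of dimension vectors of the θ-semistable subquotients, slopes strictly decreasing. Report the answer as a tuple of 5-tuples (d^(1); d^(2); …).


Interval decomposition of M: I[1,1]^2, I[1,2], I[3,3], I[4,4]^2, I[4,5].
HN type (ℓ=4): μ^(1)=44; μ^(2)=17; μ^(3)=-1; μ^(4)=-19

((0, 1, 0, 0, 0); (0, 0, 0, 0, 1); (3, 0, 1, 0, 0); (0, 0, 0, 3, 0))


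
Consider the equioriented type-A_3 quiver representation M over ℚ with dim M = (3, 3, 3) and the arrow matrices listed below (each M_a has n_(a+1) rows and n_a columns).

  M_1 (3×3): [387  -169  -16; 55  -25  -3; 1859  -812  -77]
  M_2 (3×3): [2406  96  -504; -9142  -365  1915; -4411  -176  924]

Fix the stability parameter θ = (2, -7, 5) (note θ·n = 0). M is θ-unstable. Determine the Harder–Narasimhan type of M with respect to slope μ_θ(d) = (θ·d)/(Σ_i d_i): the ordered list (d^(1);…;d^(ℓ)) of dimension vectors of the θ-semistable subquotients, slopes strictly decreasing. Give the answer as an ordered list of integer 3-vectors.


Barcode: M ≅ I[1,2], I[1,3]^2, I[3,3]. HN layers by μ_θ (2 steps, strictly decreasing):
  μ^(1)=5; μ^(2)=-5/2

((0, 0, 3); (3, 3, 0))


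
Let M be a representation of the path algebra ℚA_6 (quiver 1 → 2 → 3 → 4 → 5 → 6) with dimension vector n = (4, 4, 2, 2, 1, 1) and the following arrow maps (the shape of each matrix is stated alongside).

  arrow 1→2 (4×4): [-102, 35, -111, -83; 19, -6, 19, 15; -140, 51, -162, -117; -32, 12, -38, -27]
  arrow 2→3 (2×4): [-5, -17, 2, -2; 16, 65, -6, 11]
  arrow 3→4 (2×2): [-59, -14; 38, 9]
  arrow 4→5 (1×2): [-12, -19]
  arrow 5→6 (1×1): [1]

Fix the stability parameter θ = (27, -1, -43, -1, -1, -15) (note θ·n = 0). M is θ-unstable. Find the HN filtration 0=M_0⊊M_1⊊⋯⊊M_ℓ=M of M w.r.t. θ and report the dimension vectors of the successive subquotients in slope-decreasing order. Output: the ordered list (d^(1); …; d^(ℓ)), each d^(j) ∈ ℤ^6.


Barcode: M ≅ I[1,2]^2, I[1,4], I[1,6]. HN layers by μ_θ (3 steps, strictly decreasing):
  μ^(1)=13; μ^(2)=-1; μ^(3)=-17/3

((2, 2, 0, 0, 0, 0); (0, 0, 0, 1, 0, 0); (2, 2, 2, 1, 1, 1))


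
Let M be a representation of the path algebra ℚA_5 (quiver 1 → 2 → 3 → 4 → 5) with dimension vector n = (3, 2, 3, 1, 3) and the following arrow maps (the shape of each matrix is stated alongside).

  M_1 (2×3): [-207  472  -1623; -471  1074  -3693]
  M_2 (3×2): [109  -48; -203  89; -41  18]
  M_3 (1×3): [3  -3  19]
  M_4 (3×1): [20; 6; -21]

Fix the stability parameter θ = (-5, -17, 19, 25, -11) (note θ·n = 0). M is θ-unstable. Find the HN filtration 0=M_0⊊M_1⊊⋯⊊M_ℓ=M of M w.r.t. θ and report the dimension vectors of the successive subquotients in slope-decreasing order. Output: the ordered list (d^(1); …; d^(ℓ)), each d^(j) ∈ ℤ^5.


Barcode: M ≅ I[1,1], I[1,3], I[1,5], I[3,3], I[5,5]^2. HN layers by μ_θ (4 steps, strictly decreasing):
  μ^(1)=19; μ^(2)=11; μ^(3)=-5; μ^(4)=-11

((0, 0, 2, 0, 0); (0, 0, 1, 1, 1); (1, 0, 0, 0, 0); (2, 2, 0, 0, 2))


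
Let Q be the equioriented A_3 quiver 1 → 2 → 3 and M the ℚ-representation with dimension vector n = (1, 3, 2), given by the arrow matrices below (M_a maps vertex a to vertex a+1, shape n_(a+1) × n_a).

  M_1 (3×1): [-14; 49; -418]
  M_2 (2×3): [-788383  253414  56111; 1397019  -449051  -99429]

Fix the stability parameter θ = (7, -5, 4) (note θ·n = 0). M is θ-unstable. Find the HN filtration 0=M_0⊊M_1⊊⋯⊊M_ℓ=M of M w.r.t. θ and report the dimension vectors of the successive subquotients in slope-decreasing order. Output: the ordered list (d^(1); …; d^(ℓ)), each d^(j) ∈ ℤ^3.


Interval decomposition of M: I[1,3], I[2,2], I[2,3].
HN type (ℓ=3): μ^(1)=4; μ^(2)=1; μ^(3)=-5

((0, 0, 2); (1, 1, 0); (0, 2, 0))


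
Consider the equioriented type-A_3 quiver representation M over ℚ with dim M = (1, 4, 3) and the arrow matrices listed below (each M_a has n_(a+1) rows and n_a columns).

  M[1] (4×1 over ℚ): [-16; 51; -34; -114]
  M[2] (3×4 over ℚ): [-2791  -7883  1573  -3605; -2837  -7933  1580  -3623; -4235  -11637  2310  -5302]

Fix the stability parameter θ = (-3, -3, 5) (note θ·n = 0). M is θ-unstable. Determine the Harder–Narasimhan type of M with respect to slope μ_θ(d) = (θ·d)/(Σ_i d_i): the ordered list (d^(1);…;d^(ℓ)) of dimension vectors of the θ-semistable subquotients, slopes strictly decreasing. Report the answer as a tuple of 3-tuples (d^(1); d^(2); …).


Interval decomposition of M: I[1,3], I[2,2], I[2,3]^2.
HN type (ℓ=2): μ^(1)=5; μ^(2)=-3

((0, 0, 3); (1, 4, 0))


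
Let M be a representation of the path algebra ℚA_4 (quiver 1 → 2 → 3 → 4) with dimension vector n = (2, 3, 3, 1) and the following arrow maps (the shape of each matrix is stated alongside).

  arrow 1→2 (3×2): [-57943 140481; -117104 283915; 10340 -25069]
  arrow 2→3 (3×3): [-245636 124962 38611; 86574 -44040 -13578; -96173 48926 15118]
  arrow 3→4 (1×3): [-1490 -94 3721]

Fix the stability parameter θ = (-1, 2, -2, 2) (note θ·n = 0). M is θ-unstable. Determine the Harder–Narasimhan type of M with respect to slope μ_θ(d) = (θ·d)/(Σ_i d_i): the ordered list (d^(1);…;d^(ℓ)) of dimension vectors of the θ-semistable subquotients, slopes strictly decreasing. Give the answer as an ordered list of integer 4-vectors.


Interval decomposition of M: I[1,3], I[1,4], I[2,2], I[3,3].
HN type (ℓ=4): μ^(1)=2; μ^(2)=0; μ^(3)=-1; μ^(4)=-2

((0, 1, 0, 1); (0, 2, 2, 0); (2, 0, 0, 0); (0, 0, 1, 0))


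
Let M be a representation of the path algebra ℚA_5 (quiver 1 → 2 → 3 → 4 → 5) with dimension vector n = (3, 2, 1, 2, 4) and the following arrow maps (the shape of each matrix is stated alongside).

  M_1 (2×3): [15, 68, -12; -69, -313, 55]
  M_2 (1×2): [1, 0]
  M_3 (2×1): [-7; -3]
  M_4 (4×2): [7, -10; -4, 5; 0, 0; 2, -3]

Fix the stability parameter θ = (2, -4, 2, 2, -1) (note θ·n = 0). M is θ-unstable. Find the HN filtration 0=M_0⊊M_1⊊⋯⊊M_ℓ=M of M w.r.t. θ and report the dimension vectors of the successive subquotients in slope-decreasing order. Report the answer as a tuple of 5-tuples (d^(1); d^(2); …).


Via rank(M_{q-1}∘⋯∘M_p): M ≅ I[1,1], I[1,2], I[1,5], I[4,5], I[5,5]^2.
μ_θ-semistable layers: μ^(1)=2; μ^(2)=1; μ^(3)=1/2; μ^(4)=-1

((1, 0, 0, 0, 0); (0, 0, 1, 1, 1); (0, 0, 0, 1, 1); (2, 2, 0, 0, 2))


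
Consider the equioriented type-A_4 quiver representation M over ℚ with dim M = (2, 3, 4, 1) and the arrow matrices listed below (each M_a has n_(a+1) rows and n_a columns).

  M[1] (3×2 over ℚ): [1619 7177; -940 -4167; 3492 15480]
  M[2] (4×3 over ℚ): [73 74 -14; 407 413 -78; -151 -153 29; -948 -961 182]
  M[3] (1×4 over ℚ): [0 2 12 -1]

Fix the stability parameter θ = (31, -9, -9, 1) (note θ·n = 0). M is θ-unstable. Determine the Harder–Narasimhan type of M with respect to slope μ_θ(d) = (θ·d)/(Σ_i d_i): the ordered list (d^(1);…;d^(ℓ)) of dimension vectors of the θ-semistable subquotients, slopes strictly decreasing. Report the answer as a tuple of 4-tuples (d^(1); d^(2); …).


Interval decomposition of M: I[1,3], I[1,4], I[2,3], I[3,3].
HN type (ℓ=3): μ^(1)=13/3; μ^(2)=7/2; μ^(3)=-9

((1, 1, 1, 0); (1, 1, 1, 1); (0, 1, 2, 0))


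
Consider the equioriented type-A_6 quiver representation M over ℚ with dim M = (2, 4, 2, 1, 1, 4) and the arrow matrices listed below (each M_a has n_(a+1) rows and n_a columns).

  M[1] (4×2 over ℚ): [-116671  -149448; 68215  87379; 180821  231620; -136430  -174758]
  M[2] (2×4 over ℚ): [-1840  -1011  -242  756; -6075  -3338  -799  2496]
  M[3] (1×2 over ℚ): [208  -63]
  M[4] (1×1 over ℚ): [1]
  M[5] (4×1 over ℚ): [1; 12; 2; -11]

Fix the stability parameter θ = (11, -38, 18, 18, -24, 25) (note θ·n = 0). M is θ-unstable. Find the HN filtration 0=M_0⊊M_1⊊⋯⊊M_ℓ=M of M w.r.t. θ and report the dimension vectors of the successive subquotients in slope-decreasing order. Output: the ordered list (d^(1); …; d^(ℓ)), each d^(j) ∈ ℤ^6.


Interval decomposition of M: I[1,3], I[1,6], I[2,2]^2, I[6,6]^3.
HN type (ℓ=5): μ^(1)=25; μ^(2)=18; μ^(3)=4; μ^(4)=-27/2; μ^(5)=-38

((0, 0, 0, 0, 0, 4); (0, 0, 1, 0, 0, 0); (0, 0, 1, 1, 1, 0); (2, 2, 0, 0, 0, 0); (0, 2, 0, 0, 0, 0))


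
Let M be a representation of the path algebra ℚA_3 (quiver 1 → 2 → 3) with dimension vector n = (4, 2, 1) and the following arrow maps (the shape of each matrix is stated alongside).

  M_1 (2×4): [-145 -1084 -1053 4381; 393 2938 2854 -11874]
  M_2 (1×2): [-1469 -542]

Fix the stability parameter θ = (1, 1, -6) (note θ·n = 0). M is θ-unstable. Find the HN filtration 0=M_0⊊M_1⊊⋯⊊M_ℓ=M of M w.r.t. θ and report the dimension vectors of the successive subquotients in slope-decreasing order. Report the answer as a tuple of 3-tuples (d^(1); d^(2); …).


Interval decomposition of M: I[1,1]^2, I[1,2], I[1,3].
HN type (ℓ=2): μ^(1)=1; μ^(2)=-4/3

((3, 1, 0); (1, 1, 1))


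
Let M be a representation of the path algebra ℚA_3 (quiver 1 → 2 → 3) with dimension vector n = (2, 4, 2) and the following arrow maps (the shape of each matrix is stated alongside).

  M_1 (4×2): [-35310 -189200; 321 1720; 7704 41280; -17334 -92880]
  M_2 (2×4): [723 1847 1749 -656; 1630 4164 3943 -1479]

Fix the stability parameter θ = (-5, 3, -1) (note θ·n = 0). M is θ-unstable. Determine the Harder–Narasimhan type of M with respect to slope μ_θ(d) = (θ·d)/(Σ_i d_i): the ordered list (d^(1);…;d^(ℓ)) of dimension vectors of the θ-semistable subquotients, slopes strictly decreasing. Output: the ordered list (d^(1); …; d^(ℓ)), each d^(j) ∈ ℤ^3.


Barcode: M ≅ I[1,1], I[1,3], I[2,2]^2, I[2,3]. HN layers by μ_θ (3 steps, strictly decreasing):
  μ^(1)=3; μ^(2)=1; μ^(3)=-5

((0, 2, 0); (0, 2, 2); (2, 0, 0))


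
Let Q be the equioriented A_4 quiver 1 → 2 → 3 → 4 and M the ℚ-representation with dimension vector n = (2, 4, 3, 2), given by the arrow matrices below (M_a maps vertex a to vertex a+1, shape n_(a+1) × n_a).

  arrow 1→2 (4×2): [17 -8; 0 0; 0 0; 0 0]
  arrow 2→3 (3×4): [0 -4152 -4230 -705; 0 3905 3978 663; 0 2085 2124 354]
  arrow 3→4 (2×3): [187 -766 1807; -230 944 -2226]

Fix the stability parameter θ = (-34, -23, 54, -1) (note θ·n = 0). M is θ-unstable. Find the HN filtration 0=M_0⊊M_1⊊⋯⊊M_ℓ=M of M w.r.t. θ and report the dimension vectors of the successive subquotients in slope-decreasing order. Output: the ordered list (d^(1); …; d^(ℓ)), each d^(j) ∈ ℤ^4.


Barcode: M ≅ I[1,1], I[1,2], I[2,2], I[2,4]^2, I[3,3]. HN layers by μ_θ (4 steps, strictly decreasing):
  μ^(1)=54; μ^(2)=53/2; μ^(3)=-23; μ^(4)=-34

((0, 0, 1, 0); (0, 0, 2, 2); (0, 4, 0, 0); (2, 0, 0, 0))


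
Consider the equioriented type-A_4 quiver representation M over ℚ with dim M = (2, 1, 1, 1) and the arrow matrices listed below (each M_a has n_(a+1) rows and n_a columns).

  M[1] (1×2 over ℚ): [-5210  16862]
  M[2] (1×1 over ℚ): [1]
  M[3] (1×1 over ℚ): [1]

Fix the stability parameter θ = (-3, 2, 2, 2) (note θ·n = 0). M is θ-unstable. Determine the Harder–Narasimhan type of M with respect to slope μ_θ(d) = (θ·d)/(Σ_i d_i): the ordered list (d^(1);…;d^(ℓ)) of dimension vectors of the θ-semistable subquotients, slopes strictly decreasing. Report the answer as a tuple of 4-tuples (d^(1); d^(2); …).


Barcode: M ≅ I[1,1], I[1,4]. HN layers by μ_θ (2 steps, strictly decreasing):
  μ^(1)=2; μ^(2)=-3

((0, 1, 1, 1); (2, 0, 0, 0))


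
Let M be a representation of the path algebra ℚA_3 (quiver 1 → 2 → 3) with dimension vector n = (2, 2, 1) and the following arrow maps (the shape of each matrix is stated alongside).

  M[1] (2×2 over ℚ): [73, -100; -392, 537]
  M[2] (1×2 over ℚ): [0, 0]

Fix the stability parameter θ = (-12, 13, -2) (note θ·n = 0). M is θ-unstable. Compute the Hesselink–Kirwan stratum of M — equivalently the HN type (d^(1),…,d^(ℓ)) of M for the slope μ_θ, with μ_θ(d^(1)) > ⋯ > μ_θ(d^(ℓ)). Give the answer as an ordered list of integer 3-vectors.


Via rank(M_{q-1}∘⋯∘M_p): M ≅ I[1,2]^2, I[3,3].
μ_θ-semistable layers: μ^(1)=13; μ^(2)=-2; μ^(3)=-12

((0, 2, 0); (0, 0, 1); (2, 0, 0))


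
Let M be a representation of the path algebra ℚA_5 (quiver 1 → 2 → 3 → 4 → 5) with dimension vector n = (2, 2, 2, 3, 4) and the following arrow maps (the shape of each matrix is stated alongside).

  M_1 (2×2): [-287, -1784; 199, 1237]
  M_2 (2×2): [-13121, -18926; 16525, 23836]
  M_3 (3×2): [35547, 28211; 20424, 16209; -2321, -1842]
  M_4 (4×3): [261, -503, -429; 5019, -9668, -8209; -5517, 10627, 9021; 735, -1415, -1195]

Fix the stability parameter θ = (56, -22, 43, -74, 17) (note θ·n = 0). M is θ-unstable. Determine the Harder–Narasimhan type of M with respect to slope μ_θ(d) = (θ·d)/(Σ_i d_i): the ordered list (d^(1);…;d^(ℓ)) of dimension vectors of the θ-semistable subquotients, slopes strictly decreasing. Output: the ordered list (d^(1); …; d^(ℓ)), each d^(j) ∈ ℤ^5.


Barcode: M ≅ I[1,4], I[1,5], I[4,5], I[5,5]^2. HN layers by μ_θ (3 steps, strictly decreasing):
  μ^(1)=17; μ^(2)=3/4; μ^(3)=-74

((0, 0, 0, 0, 4); (2, 2, 2, 2, 0); (0, 0, 0, 1, 0))


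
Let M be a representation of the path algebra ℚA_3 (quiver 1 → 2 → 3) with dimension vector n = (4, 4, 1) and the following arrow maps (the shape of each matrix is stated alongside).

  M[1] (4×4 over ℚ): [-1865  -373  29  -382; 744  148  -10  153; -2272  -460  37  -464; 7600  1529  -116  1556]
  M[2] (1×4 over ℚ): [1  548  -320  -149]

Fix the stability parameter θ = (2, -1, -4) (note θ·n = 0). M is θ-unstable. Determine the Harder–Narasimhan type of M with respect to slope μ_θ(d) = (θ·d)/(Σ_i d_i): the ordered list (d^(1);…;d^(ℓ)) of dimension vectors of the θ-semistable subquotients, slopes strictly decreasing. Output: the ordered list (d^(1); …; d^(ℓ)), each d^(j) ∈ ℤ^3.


Interval decomposition of M: I[1,2]^3, I[1,3].
HN type (ℓ=2): μ^(1)=1/2; μ^(2)=-1

((3, 3, 0); (1, 1, 1))


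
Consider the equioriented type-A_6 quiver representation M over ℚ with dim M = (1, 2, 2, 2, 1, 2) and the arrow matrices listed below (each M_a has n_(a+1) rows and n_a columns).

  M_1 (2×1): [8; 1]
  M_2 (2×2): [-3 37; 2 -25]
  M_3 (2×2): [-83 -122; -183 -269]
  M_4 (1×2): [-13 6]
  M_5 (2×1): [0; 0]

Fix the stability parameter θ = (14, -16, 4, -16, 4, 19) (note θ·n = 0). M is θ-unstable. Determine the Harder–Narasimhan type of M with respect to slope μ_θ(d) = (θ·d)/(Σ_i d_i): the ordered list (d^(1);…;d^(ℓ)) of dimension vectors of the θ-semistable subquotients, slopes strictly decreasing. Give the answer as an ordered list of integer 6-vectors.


Barcode: M ≅ I[1,5], I[2,4], I[6,6]^2. HN layers by μ_θ (5 steps, strictly decreasing):
  μ^(1)=19; μ^(2)=4; μ^(3)=-7/2; μ^(4)=-6; μ^(5)=-16

((0, 0, 0, 0, 0, 2); (0, 0, 0, 0, 1, 0); (1, 1, 1, 1, 0, 0); (0, 0, 1, 1, 0, 0); (0, 1, 0, 0, 0, 0))


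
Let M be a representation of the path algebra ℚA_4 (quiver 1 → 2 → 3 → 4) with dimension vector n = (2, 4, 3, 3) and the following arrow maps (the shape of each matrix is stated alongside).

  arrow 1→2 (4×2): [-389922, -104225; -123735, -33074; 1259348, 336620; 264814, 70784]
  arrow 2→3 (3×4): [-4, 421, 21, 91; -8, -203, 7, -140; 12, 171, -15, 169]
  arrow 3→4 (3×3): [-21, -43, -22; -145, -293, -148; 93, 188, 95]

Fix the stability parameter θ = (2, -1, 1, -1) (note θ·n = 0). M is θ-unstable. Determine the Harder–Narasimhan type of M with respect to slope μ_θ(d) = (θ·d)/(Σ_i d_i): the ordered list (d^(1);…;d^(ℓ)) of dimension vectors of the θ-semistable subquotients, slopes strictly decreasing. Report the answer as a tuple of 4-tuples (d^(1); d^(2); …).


Via rank(M_{q-1}∘⋯∘M_p): M ≅ I[1,2], I[1,4], I[2,3], I[2,4], I[4,4].
μ_θ-semistable layers: μ^(1)=1; μ^(2)=1/2; μ^(3)=1/4; μ^(4)=0; μ^(5)=-1

((0, 0, 1, 0); (1, 1, 0, 0); (1, 1, 1, 1); (0, 0, 1, 1); (0, 2, 0, 1))


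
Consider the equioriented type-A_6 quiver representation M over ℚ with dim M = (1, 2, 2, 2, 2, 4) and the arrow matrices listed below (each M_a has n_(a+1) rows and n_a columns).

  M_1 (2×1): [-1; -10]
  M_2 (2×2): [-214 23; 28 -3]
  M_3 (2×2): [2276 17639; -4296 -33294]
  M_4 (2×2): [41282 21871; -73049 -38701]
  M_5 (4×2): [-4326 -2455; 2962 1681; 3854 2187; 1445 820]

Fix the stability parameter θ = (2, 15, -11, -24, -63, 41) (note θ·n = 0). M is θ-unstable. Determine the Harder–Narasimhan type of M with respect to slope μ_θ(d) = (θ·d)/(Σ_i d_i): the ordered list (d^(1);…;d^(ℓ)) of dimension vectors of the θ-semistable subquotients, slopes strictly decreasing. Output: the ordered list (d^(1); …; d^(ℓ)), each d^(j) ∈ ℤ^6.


Barcode: M ≅ I[1,6], I[2,3], I[4,6], I[6,6]^2. HN layers by μ_θ (4 steps, strictly decreasing):
  μ^(1)=41; μ^(2)=2; μ^(3)=-81/5; μ^(4)=-87/2

((0, 0, 0, 0, 0, 4); (0, 1, 1, 0, 0, 0); (1, 1, 1, 1, 1, 0); (0, 0, 0, 1, 1, 0))


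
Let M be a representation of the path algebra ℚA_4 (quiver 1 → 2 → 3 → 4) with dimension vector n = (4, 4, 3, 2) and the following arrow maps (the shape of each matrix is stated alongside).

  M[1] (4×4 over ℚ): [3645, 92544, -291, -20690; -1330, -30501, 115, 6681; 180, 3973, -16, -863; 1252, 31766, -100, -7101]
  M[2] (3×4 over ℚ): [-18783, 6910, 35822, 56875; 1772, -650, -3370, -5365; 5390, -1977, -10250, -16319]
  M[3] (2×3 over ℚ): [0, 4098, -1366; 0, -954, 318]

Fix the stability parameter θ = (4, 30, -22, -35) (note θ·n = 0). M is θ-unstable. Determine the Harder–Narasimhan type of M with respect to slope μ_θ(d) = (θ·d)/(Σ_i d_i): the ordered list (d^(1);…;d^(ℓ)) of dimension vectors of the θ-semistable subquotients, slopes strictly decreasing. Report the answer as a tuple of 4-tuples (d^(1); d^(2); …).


Via rank(M_{q-1}∘⋯∘M_p): M ≅ I[1,2], I[1,3]^2, I[1,4], I[4,4].
μ_θ-semistable layers: μ^(1)=30; μ^(2)=4; μ^(3)=-23/4; μ^(4)=-35

((0, 1, 0, 0); (3, 2, 2, 0); (1, 1, 1, 1); (0, 0, 0, 1))
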